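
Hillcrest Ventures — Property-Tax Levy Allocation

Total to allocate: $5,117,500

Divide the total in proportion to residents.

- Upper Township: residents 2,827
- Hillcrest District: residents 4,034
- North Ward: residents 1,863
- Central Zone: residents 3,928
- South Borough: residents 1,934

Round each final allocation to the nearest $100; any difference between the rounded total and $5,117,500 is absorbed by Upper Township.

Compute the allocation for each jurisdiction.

Upper Township: $992,000; Hillcrest District: $1,415,300; North Ward: $653,600; Central Zone: $1,378,100; South Borough: $678,500

Combined residents = 14,586.
Pro-rata amounts: Upper Township 2,827/14,586 × $5,117,500 = 991,853.32; Hillcrest District 4,034/14,586 × $5,117,500 = 1,415,329.43; North Ward 1,863/14,586 × $5,117,500 = 653,633.79; Central Zone 3,928/14,586 × $5,117,500 = 1,378,139.31; South Borough 1,934/14,586 × $5,117,500 = 678,544.15.
After rounding ($100): Upper Township $991,900; Hillcrest District $1,415,300; North Ward $653,600; Central Zone $1,378,100; South Borough $678,500. Sum = $5,117,400.
Difference $5,117,500 − $5,117,400 = +$100 applied to Upper Township: Upper Township becomes $992,000.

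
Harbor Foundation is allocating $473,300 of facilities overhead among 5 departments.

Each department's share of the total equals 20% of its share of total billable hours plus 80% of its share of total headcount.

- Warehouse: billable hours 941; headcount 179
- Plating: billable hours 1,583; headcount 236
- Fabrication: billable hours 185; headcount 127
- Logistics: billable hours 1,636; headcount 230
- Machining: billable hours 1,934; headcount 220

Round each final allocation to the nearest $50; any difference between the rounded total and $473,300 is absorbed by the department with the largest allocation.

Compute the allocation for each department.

Totals — billable hours 6,279, headcount 992.
Blended shares (20% billable hours + 80% headcount): Warehouse 0.1743; Plating 0.2407; Fabrication 0.1083; Logistics 0.2376; Machining 0.2390.
Unrounded shares: Warehouse 82,509.33; Plating 113,944.43; Fabrication 51,264.08; Logistics 112,453.28; Machining 113,128.89.
Rounded to nearest $50: Warehouse $82,500; Plating $113,950; Fabrication $51,250; Logistics $112,450; Machining $113,150. Sum = $473,300.
No rounding difference to absorb.

Warehouse: $82,500 | Plating: $113,950 | Fabrication: $51,250 | Logistics: $112,450 | Machining: $113,150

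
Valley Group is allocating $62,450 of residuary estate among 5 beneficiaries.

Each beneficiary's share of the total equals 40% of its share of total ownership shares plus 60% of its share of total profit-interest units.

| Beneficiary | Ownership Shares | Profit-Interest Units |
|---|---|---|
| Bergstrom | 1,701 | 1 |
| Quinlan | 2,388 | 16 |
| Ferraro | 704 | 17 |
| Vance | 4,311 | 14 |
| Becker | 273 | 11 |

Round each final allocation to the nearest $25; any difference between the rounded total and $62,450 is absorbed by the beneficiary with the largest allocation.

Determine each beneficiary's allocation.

Ownership shares total 9,377; profit-interest units total 59.
Composite weights (40% ownership shares + 60% profit-interest units): Bergstrom 0.0827; Quinlan 0.2646; Ferraro 0.2029; Vance 0.3263; Becker 0.1235.
Pro-rata amounts: Bergstrom 5,166.49; Quinlan 16,522.90; Ferraro 12,671.87; Vance 20,375.54; Becker 7,713.19.
Rounded to nearest $25: Bergstrom $5,175; Quinlan $16,525; Ferraro $12,675; Vance $20,375; Becker $7,725. Sum = $62,475.
Difference $62,450 − $62,475 = −$25 applied to largest allocation (Vance): Vance becomes $20,350.

Bergstrom: $5,175 | Quinlan: $16,525 | Ferraro: $12,675 | Vance: $20,350 | Becker: $7,725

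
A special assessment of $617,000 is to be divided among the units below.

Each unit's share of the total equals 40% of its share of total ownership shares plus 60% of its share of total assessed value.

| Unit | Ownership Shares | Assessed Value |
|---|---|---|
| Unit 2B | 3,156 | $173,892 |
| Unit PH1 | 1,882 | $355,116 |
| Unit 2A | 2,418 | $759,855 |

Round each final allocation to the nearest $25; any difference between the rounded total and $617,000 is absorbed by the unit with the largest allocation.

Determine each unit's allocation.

Ownership shares total 7,456; assessed value total 1,288,863.
Blended shares (40% ownership shares + 60% assessed value): Unit 2B 0.2503; Unit PH1 0.2663; Unit 2A 0.4835.
Proportional shares: Unit 2B 154,413.29; Unit PH1 164,295.75; Unit 2A 298,290.96.
At nearest $25: Unit 2B $154,425; Unit PH1 $164,300; Unit 2A $298,300. Sum = $617,025.
Difference $617,000 − $617,025 = −$25 applied to largest allocation (Unit 2A): Unit 2A becomes $298,275.

Unit 2B: $154,425 · Unit PH1: $164,300 · Unit 2A: $298,275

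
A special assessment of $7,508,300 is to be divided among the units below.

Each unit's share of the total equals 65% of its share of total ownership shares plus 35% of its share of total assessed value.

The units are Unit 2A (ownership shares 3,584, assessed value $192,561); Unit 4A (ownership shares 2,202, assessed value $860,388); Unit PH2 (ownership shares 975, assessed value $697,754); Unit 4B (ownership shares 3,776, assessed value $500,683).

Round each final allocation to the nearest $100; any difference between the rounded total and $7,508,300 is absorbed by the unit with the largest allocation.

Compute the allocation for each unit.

Unit 2A: $1,884,800 | Unit 4A: $2,024,200 | Unit PH2: $1,266,000 | Unit 4B: $2,333,300

Totals — ownership shares 10,537, assessed value 2,251,386.
Composite weights (65% ownership shares + 35% assessed value): Unit 2A 0.2510; Unit 4A 0.2696; Unit PH2 0.1686; Unit 4B 0.3108.
Proportional shares: Unit 2A 1,884,756.66; Unit 4A 2,024,172.86; Unit PH2 1,266,033.74; Unit 4B 2,333,336.74.
At nearest $100: Unit 2A $1,884,800; Unit 4A $2,024,200; Unit PH2 $1,266,000; Unit 4B $2,333,300. Sum = $7,508,300.
Sum already equals the total — no adjustment.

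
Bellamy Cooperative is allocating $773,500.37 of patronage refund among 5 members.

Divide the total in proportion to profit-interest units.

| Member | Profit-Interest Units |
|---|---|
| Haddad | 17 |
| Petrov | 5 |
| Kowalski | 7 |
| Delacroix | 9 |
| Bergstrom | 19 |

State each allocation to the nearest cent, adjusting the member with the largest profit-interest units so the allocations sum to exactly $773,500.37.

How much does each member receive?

Sum of profit-interest units: 17 + 5 + 7 + 9 + 19 = 57.
Pro-rata amounts: Haddad 230,693.0928; Petrov 67,850.9096; Kowalski 94,991.2735; Delacroix 122,131.6374; Bergstrom 257,833.4567.
Rounded to nearest cent: Haddad $230,693.09; Petrov $67,850.91; Kowalski $94,991.27; Delacroix $122,131.64; Bergstrom $257,833.46. Sum = $773,500.37.
Rounded total matches; no reconciliation needed.

Haddad: $230,693.09 · Petrov: $67,850.91 · Kowalski: $94,991.27 · Delacroix: $122,131.64 · Bergstrom: $257,833.46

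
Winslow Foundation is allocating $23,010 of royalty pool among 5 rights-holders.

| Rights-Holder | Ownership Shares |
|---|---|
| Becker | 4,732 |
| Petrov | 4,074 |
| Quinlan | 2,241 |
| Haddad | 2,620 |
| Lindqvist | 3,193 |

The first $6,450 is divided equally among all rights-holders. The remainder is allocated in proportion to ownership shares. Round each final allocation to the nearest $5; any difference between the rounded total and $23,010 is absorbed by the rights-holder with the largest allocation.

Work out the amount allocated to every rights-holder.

Becker: $5,940 · Petrov: $5,290 · Quinlan: $3,490 · Haddad: $3,865 · Lindqvist: $4,425

Equal tier: $6,450 ÷ 5 = $1,290 apiece.
Remainder $16,560 by ownership shares (total 16,860): Becker 4,647.80 → $4,650; Petrov 4,001.51 → $4,000; Quinlan 2,201.12 → $2,200; Haddad 2,573.38 → $2,575; Lindqvist 3,136.19 → $3,135.
Totals: Becker $1,290 + $4,650 = $5,940; Petrov $1,290 + $4,000 = $5,290; Quinlan $1,290 + $2,200 = $3,490; Haddad $1,290 + $2,575 = $3,865; Lindqvist $1,290 + $3,135 = $4,425.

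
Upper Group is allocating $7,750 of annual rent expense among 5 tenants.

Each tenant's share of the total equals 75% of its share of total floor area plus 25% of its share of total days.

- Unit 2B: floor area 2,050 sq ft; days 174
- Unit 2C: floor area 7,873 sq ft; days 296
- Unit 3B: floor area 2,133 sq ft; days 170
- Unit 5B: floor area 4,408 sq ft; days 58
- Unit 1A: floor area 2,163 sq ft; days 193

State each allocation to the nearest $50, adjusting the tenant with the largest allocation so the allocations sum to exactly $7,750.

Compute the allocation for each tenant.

Unit 2B: $1,000 | Unit 2C: $3,100 | Unit 3B: $1,050 | Unit 5B: $1,500 | Unit 1A: $1,100

Totals — floor area 18,627, days 891.
Composite weights (75% floor area + 25% days): Unit 2B 0.1314; Unit 2C 0.4001; Unit 3B 0.1336; Unit 5B 0.1938; Unit 1A 0.1412.
Proportional shares: Unit 2B 1,018.06; Unit 2C 3,100.41; Unit 3B 1,035.27; Unit 5B 1,501.63; Unit 1A 1,094.64.
After rounding ($50): Unit 2B $1,000; Unit 2C $3,100; Unit 3B $1,050; Unit 5B $1,500; Unit 1A $1,100. Sum = $7,750.
No rounding difference to absorb.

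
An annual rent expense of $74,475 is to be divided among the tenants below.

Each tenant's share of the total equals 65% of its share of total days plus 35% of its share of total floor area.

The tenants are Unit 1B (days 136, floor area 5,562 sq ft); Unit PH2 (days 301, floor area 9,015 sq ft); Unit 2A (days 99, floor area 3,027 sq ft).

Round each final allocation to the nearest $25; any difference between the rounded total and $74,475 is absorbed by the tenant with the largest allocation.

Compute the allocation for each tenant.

Totals — days 536, floor area 17,604.
Composite weights (65% days + 35% floor area): Unit 1B 0.2755; Unit PH2 0.5443; Unit 2A 0.1802.
Unrounded shares: Unit 1B 20,518.47; Unit PH2 40,533.28; Unit 2A 13,423.25.
After rounding ($25): Unit 1B $20,525; Unit PH2 $40,525; Unit 2A $13,425. Sum = $74,475.
Sum already equals the total — no adjustment.

Unit 1B: $20,525; Unit PH2: $40,525; Unit 2A: $13,425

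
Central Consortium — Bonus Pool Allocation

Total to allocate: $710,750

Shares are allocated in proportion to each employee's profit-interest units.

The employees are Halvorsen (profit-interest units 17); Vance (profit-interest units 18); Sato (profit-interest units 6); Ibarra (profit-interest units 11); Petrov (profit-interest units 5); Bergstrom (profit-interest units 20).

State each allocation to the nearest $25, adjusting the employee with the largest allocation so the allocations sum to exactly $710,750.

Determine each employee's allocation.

Profit-interest units total: 77.
Unrounded shares: Halvorsen 17/77 × $710,750 = 156,918.83; Vance 18/77 × $710,750 = 166,149.35; Sato 6/77 × $710,750 = 55,383.12; Ibarra 11/77 × $710,750 = 101,535.71; Petrov 5/77 × $710,750 = 46,152.60; Bergstrom 20/77 × $710,750 = 184,610.39.
At nearest $25: Halvorsen $156,925; Vance $166,150; Sato $55,375; Ibarra $101,525; Petrov $46,150; Bergstrom $184,600. Sum = $710,725.
Difference $710,750 − $710,725 = +$25 applied to largest allocation (Bergstrom): Bergstrom becomes $184,625.

Halvorsen: $156,925; Vance: $166,150; Sato: $55,375; Ibarra: $101,525; Petrov: $46,150; Bergstrom: $184,625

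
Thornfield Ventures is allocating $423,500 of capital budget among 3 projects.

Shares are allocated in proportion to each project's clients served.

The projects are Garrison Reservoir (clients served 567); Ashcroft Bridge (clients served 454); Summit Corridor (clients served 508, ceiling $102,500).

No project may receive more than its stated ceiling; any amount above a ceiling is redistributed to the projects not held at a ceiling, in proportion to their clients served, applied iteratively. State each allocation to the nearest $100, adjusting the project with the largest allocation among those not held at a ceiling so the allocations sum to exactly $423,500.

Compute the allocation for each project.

Garrison Reservoir: $178,300 · Ashcroft Bridge: $142,700 · Summit Corridor: $102,500

Clients served total: 1,529.
Unconstrained shares: Garrison Reservoir 157,046.76; Ashcroft Bridge 125,748.20; Summit Corridor 140,705.04.
Cap binds for Summit Corridor ($102,500); remaining pool $321,000 reallocated over remaining clients served 1,021.
Remaining shares: Garrison Reservoir 178,263.47 → $178,300; Ashcroft Bridge 142,736.53 → $142,700.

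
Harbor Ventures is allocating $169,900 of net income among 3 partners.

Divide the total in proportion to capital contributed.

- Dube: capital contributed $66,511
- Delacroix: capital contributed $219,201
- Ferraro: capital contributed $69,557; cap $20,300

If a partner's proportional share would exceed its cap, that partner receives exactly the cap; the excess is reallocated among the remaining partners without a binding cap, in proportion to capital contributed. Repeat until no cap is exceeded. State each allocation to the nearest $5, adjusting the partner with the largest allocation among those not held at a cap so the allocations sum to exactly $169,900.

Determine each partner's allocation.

Capital contributed total: 355,269.
Proportional shares (ignoring caps): Dube 31,807.501; Delacroix 104,828.31; Ferraro 33,264.19.
Capped: Ferraro ($20,300); residual $149,600 reallocated over remaining capital contributed 285,712.
Shares after redistribution: Dube 34,825.44 → $34,825; Delacroix 114,774.56 → $114,775.

Dube: $34,825 | Delacroix: $114,775 | Ferraro: $20,300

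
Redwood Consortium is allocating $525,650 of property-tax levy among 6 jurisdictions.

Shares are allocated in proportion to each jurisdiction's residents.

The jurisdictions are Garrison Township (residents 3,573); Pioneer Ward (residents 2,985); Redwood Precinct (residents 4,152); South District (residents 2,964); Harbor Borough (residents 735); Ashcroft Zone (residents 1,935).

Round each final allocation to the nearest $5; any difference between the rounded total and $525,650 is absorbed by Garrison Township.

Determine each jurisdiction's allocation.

Garrison Township: $114,910; Pioneer Ward: $96,005; Redwood Precinct: $133,535; South District: $95,325; Harbor Borough: $23,640; Ashcroft Zone: $62,235

Residents total: 16,344.
Pro-rata amounts: Garrison Township 3,573/16,344 × $525,650 = 114,913.57; Pioneer Ward 2,985/16,344 × $525,650 = 96,002.52; Redwood Precinct 4,152/16,344 × $525,650 = 133,535.17; South District 2,964/16,344 × $525,650 = 95,327.13; Harbor Borough 735/16,344 × $525,650 = 23,638.81; Ashcroft Zone 1,935/16,344 × $525,650 = 62,232.79.
Rounded to nearest $5: Garrison Township $114,915; Pioneer Ward $96,005; Redwood Precinct $133,535; South District $95,325; Harbor Borough $23,640; Ashcroft Zone $62,235. Sum = $525,655.
Difference $525,650 − $525,655 = −$5 applied to Garrison Township: Garrison Township becomes $114,910.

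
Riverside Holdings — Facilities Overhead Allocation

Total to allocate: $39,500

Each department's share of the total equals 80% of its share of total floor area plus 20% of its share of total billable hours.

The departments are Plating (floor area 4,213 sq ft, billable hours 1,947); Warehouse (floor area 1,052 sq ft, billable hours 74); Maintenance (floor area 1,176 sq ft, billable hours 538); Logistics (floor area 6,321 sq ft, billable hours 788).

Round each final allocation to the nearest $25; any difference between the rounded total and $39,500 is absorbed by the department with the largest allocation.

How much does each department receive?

Totals — floor area 12,762, billable hours 3,347.
Blended shares (80% floor area + 20% billable hours): Plating 0.3804; Warehouse 0.0704; Maintenance 0.1059; Logistics 0.4433.
Raw shares: Plating 15,027.36; Warehouse 2,779.52; Maintenance 4,181.75; Logistics 17,511.37.
At nearest $25: Plating $15,025; Warehouse $2,775; Maintenance $4,175; Logistics $17,500. Sum = $39,475.
Difference $39,500 − $39,475 = +$25 applied to largest allocation (Logistics): Logistics becomes $17,525.

Plating: $15,025 · Warehouse: $2,775 · Maintenance: $4,175 · Logistics: $17,525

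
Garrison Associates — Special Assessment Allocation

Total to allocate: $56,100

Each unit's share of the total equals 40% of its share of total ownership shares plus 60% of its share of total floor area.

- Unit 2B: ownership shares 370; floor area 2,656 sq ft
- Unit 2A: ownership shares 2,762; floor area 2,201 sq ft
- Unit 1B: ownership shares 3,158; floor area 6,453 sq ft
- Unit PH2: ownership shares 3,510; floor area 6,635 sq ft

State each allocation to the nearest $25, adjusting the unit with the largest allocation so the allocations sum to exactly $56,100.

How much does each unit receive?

Totals — ownership shares 9,800, floor area 17,945.
Combined weights (40% ownership shares + 60% floor area): Unit 2B 0.1039; Unit 2A 0.1863; Unit 1B 0.3447; Unit PH2 0.3651.
Raw shares: Unit 2B 5,829.17; Unit 2A 10,452.90; Unit 1B 19,335.27; Unit PH2 20,482.66.
Rounded to nearest $25: Unit 2B $5,825; Unit 2A $10,450; Unit 1B $19,325; Unit PH2 $20,475. Sum = $56,075.
Difference $56,100 − $56,075 = +$25 applied to largest allocation (Unit PH2): Unit PH2 becomes $20,500.

Unit 2B: $5,825 | Unit 2A: $10,450 | Unit 1B: $19,325 | Unit PH2: $20,500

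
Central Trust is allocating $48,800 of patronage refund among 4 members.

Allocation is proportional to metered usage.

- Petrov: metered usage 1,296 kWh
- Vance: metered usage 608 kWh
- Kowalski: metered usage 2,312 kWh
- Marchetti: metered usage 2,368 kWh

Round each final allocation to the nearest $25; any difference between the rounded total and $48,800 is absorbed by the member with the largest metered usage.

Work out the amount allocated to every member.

Metered usage total: 6,584.
Raw shares: Petrov 1,296/6,584 × $48,800 = 9,605.83; Vance 608/6,584 × $48,800 = 4,506.44; Kowalski 2,312/6,584 × $48,800 = 17,136.33; Marchetti 2,368/6,584 × $48,800 = 17,551.40.
At nearest $25: Petrov $9,600; Vance $4,500; Kowalski $17,125; Marchetti $17,550. Sum = $48,775.
Difference $48,800 − $48,775 = +$25 applied to largest metered usage (Marchetti): Marchetti becomes $17,575.

Petrov: $9,600; Vance: $4,500; Kowalski: $17,125; Marchetti: $17,575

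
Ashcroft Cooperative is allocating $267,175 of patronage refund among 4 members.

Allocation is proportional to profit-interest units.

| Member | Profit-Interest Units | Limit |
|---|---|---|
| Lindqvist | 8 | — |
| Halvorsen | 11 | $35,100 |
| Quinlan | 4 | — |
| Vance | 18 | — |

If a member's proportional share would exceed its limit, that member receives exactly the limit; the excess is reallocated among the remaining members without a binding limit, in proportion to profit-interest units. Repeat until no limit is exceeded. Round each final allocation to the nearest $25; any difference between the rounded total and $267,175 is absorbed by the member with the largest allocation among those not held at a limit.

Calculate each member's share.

Sum of profit-interest units: 41.
Pro-rata shares before constraints: Lindqvist 52,131.71; Halvorsen 71,681.10; Quinlan 26,065.85; Vance 117,296.34.
Held at cap: Halvorsen ($35,100); residual $232,075 reallocated over remaining profit-interest units 30.
Shares after redistribution: Lindqvist 61,886.67 → $61,875; Quinlan 30,943.33 → $30,950; Vance 139,245.00 → $139,250.

Lindqvist: $61,875 · Halvorsen: $35,100 · Quinlan: $30,950 · Vance: $139,250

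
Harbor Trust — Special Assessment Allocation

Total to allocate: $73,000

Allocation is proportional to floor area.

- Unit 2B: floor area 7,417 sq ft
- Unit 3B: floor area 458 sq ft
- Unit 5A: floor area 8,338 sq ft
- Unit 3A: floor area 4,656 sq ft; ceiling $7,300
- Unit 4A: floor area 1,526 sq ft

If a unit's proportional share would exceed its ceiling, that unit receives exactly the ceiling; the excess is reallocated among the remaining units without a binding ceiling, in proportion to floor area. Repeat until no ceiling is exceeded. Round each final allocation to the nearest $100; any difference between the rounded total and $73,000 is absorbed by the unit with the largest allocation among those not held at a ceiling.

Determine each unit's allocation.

Unit 2B: $27,500 | Unit 3B: $1,700 | Unit 5A: $30,800 | Unit 3A: $7,300 | Unit 4A: $5,700

Total floor area = 22,395.
Proportional shares (ignoring caps): Unit 2B 24,176.87; Unit 3B 1,492.92; Unit 5A 27,179.01; Unit 3A 15,176.96; Unit 4A 4,974.24.
Cap binds for Unit 3A ($7,300); balance $65,700 reallocated over remaining floor area 17,739.
Shares after redistribution: Unit 2B 27,470.37 → $27,500; Unit 3B 1,696.30 → $1,700; Unit 5A 30,881.48 → $30,900; Unit 4A 5,651.85 → $5,700.
Rounding difference −$100 applied to Unit 5A → $30,800.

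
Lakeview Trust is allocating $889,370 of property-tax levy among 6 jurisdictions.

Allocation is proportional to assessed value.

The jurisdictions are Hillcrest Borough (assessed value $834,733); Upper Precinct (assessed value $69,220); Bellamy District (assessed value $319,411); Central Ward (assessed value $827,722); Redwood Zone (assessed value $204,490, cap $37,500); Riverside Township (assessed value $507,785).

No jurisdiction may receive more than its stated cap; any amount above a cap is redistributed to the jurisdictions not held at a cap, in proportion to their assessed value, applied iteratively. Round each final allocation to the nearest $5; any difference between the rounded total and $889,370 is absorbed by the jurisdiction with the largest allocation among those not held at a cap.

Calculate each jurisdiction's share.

Sum of assessed value: 2,763,361.
Unconstrained shares: Hillcrest Borough 268,653.46; Upper Precinct 22,278.01; Bellamy District 102,800.38; Central Ward 266,397.01; Redwood Zone 65,813.79; Riverside Township 163,427.34.
Cap binds for Redwood Zone ($37,500); balance $851,870 reallocated over remaining assessed value 2,558,871.
Shares after redistribution: Hillcrest Borough 277,889.74 → $277,890; Upper Precinct 23,043.93 → $23,045; Bellamy District 106,334.65 → $106,335; Central Ward 275,555.72 → $275,555; Riverside Township 169,045.96 → $169,045.

Hillcrest Borough: $277,890 | Upper Precinct: $23,045 | Bellamy District: $106,335 | Central Ward: $275,555 | Redwood Zone: $37,500 | Riverside Township: $169,045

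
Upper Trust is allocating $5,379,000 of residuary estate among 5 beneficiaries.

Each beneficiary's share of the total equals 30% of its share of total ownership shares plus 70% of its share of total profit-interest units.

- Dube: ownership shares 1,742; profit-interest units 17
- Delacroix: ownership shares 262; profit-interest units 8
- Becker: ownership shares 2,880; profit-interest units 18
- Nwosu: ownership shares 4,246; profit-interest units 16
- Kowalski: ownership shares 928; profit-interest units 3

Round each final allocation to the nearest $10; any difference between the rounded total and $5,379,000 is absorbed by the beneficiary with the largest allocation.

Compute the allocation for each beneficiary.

Ownership shares total 10,058; profit-interest units total 62.
Composite weights (30% ownership shares + 70% profit-interest units): Dube 0.2439; Delacroix 0.0981; Becker 0.2891; Nwosu 0.3073; Kowalski 0.0616.
Unrounded shares: Dube 1,311,906.49; Delacroix 527,880.30; Becker 1,555,217.23; Nwosu 1,652,916.23; Kowalski 331,079.75.
Rounded to nearest $10: Dube $1,311,910; Delacroix $527,880; Becker $1,555,220; Nwosu $1,652,920; Kowalski $331,080. Sum = $5,379,010.
Difference $5,379,000 − $5,379,010 = −$10 applied to largest allocation (Nwosu): Nwosu becomes $1,652,910.

Dube: $1,311,910 | Delacroix: $527,880 | Becker: $1,555,220 | Nwosu: $1,652,910 | Kowalski: $331,080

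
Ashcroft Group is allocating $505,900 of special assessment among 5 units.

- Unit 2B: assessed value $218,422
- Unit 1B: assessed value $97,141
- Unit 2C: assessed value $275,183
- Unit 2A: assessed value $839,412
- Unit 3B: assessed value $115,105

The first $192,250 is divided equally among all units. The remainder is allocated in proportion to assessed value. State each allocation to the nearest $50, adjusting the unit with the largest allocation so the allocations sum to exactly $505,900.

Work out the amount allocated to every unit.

First tranche $192,250 split equally: $38,450 each.
Remainder $313,650 by assessed value (total 1,545,263): Unit 2B 44,334.24 → $44,350; Unit 1B 19,717.21 → $19,700; Unit 2C 55,855.31 → $55,850; Unit 2A 170,379.78 → $170,400; Unit 3B 23,363.46 → $23,350.
Totals: Unit 2B $38,450 + $44,350 = $82,800; Unit 1B $38,450 + $19,700 = $58,150; Unit 2C $38,450 + $55,850 = $94,300; Unit 2A $38,450 + $170,400 = $208,850; Unit 3B $38,450 + $23,350 = $61,800.

Unit 2B: $82,800 · Unit 1B: $58,150 · Unit 2C: $94,300 · Unit 2A: $208,850 · Unit 3B: $61,800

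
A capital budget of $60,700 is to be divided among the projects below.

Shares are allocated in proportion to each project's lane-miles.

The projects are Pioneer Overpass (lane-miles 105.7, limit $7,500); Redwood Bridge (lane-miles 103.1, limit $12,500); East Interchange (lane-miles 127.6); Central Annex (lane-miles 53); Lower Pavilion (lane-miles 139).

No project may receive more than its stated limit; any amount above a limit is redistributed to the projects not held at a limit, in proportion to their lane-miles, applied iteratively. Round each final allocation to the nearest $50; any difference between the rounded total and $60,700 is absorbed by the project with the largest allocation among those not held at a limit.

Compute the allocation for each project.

Pioneer Overpass: $7,500; Redwood Bridge: $12,500; East Interchange: $16,250; Central Annex: $6,750; Lower Pavilion: $17,700

Lane-miles total: 528.4.
Pro-rata shares before constraints: Pioneer Overpass 12,142.30; Redwood Bridge 11,843.62; East Interchange 14,658.06; Central Annex 6,088.38; Lower Pavilion 15,967.64.
Held at cap: Pioneer Overpass ($7,500); remaining pool $53,200 reallocated over remaining lane-miles 422.7.
Held at cap: Redwood Bridge ($12,500); remaining pool $40,700 reallocated over remaining lane-miles 319.6.
Shares after redistribution: East Interchange 16,249.44 → $16,250; Central Annex 6,749.37 → $6,750; Lower Pavilion 17,701.19 → $17,700.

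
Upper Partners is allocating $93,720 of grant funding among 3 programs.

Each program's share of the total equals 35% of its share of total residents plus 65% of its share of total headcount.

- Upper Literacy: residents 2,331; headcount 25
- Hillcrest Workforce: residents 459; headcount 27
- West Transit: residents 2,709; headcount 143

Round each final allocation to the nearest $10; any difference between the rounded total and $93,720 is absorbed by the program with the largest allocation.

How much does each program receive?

Residents total 5,499; headcount total 195.
Combined weights (35% residents + 65% headcount): Upper Literacy 0.2317; Hillcrest Workforce 0.1192; West Transit 0.6491.
Unrounded shares: Upper Literacy 21,714.61; Hillcrest Workforce 11,172.77; West Transit 60,832.61.
After rounding ($10): Upper Literacy $21,710; Hillcrest Workforce $11,170; West Transit $60,830. Sum = $93,710.
Difference $93,720 − $93,710 = +$10 applied to largest allocation (West Transit): West Transit becomes $60,840.

Upper Literacy: $21,710 · Hillcrest Workforce: $11,170 · West Transit: $60,840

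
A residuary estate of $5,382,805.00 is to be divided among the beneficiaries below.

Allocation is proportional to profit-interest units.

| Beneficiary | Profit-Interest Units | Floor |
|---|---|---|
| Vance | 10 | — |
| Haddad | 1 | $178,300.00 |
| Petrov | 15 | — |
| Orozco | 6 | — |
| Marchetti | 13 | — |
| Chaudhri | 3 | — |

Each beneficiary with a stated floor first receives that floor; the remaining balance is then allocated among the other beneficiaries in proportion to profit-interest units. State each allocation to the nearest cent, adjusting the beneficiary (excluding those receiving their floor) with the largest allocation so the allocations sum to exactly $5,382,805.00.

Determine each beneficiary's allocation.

Vance: $1,107,341.49; Haddad: $178,300.00; Petrov: $1,661,012.23; Orozco: $664,404.89; Marchetti: $1,439,543.94; Chaudhri: $332,202.45

Guaranteed amounts: Haddad $178,300.00. Remaining pool $5,204,505.00.
Remaining pool split over remaining profit-interest units 47: Vance 1,107,341.4894 → $1,107,341.49; Petrov 1,661,012.2340 → $1,661,012.23; Orozco 664,404.8936 → $664,404.89; Marchetti 1,439,543.9362 → $1,439,543.94; Chaudhri 332,202.4468 → $332,202.45.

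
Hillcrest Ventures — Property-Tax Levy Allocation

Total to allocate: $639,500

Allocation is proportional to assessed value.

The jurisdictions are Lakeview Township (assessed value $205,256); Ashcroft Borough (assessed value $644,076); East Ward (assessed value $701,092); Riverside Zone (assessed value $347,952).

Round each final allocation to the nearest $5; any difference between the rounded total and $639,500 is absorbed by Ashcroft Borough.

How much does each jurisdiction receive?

Sum of assessed value: 1,898,376.
Pro-rata amounts: Lakeview Township 205,256/1,898,376 × $639,500 = 69,143.95; Ashcroft Borough 644,076/1,898,376 × $639,500 = 216,967.87; East Ward 701,092/1,898,376 × $639,500 = 236,174.67; Riverside Zone 347,952/1,898,376 × $639,500 = 117,213.50.
At nearest $5: Lakeview Township $69,145; Ashcroft Borough $216,970; East Ward $236,175; Riverside Zone $117,215. Sum = $639,505.
Difference $639,500 − $639,505 = −$5 applied to Ashcroft Borough: Ashcroft Borough becomes $216,965.

Lakeview Township: $69,145; Ashcroft Borough: $216,965; East Ward: $236,175; Riverside Zone: $117,215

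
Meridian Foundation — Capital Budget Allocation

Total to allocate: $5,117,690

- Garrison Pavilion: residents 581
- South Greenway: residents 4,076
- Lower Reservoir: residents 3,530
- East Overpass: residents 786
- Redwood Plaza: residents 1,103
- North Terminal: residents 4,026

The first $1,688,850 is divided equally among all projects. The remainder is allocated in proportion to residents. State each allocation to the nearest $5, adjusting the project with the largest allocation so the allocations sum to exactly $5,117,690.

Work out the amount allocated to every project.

Garrison Pavilion: $422,745 · South Greenway: $1,272,535 · Lower Reservoir: $1,139,780 · East Overpass: $472,585 · Redwood Plaza: $549,665 · North Terminal: $1,260,380

Equal tier: $1,688,850 ÷ 6 = $281,475 apiece.
Remainder $3,428,840 by residents (total 14,102): Garrison Pavilion 141,267.62 → $141,270; South Greenway 991,061.68 → $991,060; Lower Reservoir 858,304.16 → $858,305; East Overpass 191,112.48 → $191,110; Redwood Plaza 268,189.66 → $268,190; North Terminal 978,904.40 → $978,905.
Totals: Garrison Pavilion $281,475 + $141,270 = $422,745; South Greenway $281,475 + $991,060 = $1,272,535; Lower Reservoir $281,475 + $858,305 = $1,139,780; East Overpass $281,475 + $191,110 = $472,585; Redwood Plaza $281,475 + $268,190 = $549,665; North Terminal $281,475 + $978,905 = $1,260,380.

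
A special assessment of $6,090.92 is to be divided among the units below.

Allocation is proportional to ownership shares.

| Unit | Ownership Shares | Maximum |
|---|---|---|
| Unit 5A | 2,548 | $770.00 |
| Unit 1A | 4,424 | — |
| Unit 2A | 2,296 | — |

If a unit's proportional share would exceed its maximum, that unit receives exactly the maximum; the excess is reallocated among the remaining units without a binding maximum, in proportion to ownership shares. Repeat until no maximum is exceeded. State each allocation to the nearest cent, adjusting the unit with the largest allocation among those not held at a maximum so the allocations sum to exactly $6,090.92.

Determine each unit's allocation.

Ownership shares total: 9,268.
Proportional shares (ignoring caps): Unit 5A 1,674.5430; Unit 1A 2,907.4482; Unit 2A 1,508.9288.
Capped: Unit 5A ($770.00); remaining pool $5,320.92 reallocated over remaining ownership shares 6,720.
Shares after redistribution: Unit 1A 3,502.9390 → $3,502.94; Unit 2A 1,817.9810 → $1,817.98.

Unit 5A: $770.00; Unit 1A: $3,502.94; Unit 2A: $1,817.98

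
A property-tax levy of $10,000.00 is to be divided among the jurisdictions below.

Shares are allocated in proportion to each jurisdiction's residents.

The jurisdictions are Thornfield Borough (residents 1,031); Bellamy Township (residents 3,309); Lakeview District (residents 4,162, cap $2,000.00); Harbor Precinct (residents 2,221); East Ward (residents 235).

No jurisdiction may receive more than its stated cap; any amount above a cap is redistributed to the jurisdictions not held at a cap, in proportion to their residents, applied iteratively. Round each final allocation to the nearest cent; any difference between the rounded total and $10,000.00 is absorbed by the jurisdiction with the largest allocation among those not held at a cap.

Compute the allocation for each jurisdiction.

Combined residents = 10,958.
Proportional shares (ignoring caps): Thornfield Borough 940.8651; Bellamy Township 3,019.7116; Lakeview District 3,798.1383; Harbor Precinct 2,026.8297; East Ward 214.4552.
Capped: Lakeview District ($2,000.00); remaining pool $8,000.00 reallocated over remaining residents 6,796.
Remaining shares: Thornfield Borough 1,213.6551 → $1,213.66; Bellamy Township 3,895.2325 → $3,895.23; Harbor Precinct 2,614.4791 → $2,614.48; East Ward 276.6333 → $276.63.

Thornfield Borough: $1,213.66; Bellamy Township: $3,895.23; Lakeview District: $2,000.00; Harbor Precinct: $2,614.48; East Ward: $276.63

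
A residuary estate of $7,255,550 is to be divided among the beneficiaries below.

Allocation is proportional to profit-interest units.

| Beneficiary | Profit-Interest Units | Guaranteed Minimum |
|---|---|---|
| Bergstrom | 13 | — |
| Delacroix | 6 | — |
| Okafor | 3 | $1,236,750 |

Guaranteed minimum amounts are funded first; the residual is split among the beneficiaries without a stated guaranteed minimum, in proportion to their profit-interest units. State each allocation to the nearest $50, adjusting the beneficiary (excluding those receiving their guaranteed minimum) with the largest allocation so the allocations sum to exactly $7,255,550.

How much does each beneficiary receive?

Minimums first: Okafor $1,236,750. Balance $6,018,800.
Balance split over remaining profit-interest units 19: Bergstrom 4,118,126.32 → $4,118,150; Delacroix 1,900,673.68 → $1,900,650.

Bergstrom: $4,118,150; Delacroix: $1,900,650; Okafor: $1,236,750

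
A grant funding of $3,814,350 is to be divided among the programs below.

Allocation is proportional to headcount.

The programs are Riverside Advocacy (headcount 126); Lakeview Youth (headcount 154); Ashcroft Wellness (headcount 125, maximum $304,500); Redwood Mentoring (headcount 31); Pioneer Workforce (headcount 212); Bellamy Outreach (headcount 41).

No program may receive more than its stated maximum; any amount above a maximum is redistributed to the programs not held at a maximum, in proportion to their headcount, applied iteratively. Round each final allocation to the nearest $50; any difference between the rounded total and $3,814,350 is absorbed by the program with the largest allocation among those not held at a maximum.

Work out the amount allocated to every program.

Headcount total: 689.
Pro-rata shares before constraints: Riverside Advocacy 697,544.41; Lakeview Youth 852,554.28; Ashcroft Wellness 692,008.35; Redwood Mentoring 171,618.07; Pioneer Workforce 1,173,646.15; Bellamy Outreach 226,978.74.
Cap binds for Ashcroft Wellness ($304,500); residual $3,509,850 reallocated over remaining headcount 564.
Shares after redistribution: Riverside Advocacy 784,115.43 → $784,100; Lakeview Youth 958,363.30 → $958,350; Redwood Mentoring 192,917.29 → $192,900; Pioneer Workforce 1,319,305.32 → $1,319,300; Bellamy Outreach 255,148.67 → $255,150.
Rounding difference +$50 applied to Pioneer Workforce → $1,319,350.

Riverside Advocacy: $784,100 · Lakeview Youth: $958,350 · Ashcroft Wellness: $304,500 · Redwood Mentoring: $192,900 · Pioneer Workforce: $1,319,350 · Bellamy Outreach: $255,150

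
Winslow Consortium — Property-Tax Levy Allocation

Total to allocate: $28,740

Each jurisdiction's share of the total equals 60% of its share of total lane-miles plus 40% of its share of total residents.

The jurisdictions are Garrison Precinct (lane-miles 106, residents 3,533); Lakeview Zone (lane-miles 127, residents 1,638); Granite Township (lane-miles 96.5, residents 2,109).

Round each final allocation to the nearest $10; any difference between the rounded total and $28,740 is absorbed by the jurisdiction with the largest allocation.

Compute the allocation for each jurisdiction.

Lane-miles total 329.5; residents total 7,280.
Blended shares (60% lane-miles + 40% residents): Garrison Precinct 0.3871; Lakeview Zone 0.3213; Granite Township 0.2916.
Proportional shares: Garrison Precinct 11,126.42; Lakeview Zone 9,233.00; Granite Township 8,380.58.
At nearest $10: Garrison Precinct $11,130; Lakeview Zone $9,230; Granite Township $8,380. Sum = $28,740.
Rounded total matches; no reconciliation needed.

Garrison Precinct: $11,130; Lakeview Zone: $9,230; Granite Township: $8,380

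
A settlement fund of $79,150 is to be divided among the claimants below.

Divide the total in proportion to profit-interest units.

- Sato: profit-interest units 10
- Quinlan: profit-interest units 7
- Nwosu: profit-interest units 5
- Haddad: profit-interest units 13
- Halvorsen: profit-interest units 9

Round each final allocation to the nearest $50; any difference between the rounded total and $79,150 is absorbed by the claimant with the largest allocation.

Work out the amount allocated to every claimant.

Profit-interest units total: 44.
Raw shares: Sato 10/44 × $79,150 = 17,988.64; Quinlan 7/44 × $79,150 = 12,592.05; Nwosu 5/44 × $79,150 = 8,994.32; Haddad 13/44 × $79,150 = 23,385.23; Halvorsen 9/44 × $79,150 = 16,189.77.
Rounded to nearest $50: Sato $18,000; Quinlan $12,600; Nwosu $9,000; Haddad $23,400; Halvorsen $16,200. Sum = $79,200.
Difference $79,150 − $79,200 = −$50 applied to largest allocation (Haddad): Haddad becomes $23,350.

Sato: $18,000 | Quinlan: $12,600 | Nwosu: $9,000 | Haddad: $23,350 | Halvorsen: $16,200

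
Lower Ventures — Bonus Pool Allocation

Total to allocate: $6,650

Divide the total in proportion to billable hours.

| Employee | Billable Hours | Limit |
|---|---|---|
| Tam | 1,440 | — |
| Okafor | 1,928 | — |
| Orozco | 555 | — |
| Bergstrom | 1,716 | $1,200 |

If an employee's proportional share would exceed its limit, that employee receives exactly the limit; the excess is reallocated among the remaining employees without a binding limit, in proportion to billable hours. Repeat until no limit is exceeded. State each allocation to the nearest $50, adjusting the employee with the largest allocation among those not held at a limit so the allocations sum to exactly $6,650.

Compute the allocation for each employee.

Billable hours total: 5,639.
Proportional shares (ignoring caps): Tam 1,698.17; Okafor 2,273.67; Orozco 654.50; Bergstrom 2,023.66.
Held at cap: Bergstrom ($1,200); residual $5,450 reallocated over remaining billable hours 3,923.
Shares after redistribution: Tam 2,000.51 → $2,000; Okafor 2,678.46 → $2,700; Orozco 771.03 → $750.

Tam: $2,000 | Okafor: $2,700 | Orozco: $750 | Bergstrom: $1,200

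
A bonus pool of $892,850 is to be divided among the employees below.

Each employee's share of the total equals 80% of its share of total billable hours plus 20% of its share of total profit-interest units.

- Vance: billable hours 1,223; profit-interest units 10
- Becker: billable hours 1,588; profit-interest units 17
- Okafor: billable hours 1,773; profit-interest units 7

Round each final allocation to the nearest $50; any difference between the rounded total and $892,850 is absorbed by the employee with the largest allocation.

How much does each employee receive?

Vance: $243,100; Becker: $336,700; Okafor: $313,050

Totals — billable hours 4,584, profit-interest units 34.
Combined weights (80% billable hours + 20% profit-interest units): Vance 0.2723; Becker 0.3771; Okafor 0.3506.
Proportional shares: Vance 243,088.75; Becker 336,727.55; Okafor 313,033.70.
Rounded to nearest $50: Vance $243,100; Becker $336,750; Okafor $313,050. Sum = $892,900.
Difference $892,850 − $892,900 = −$50 applied to largest allocation (Becker): Becker becomes $336,700.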